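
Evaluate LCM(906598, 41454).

383490954

gcd first: 906598 = 21·41454 + 36064; 41454 = 1·36064 + 5390; 36064 = 6·5390 + 3724; 5390 = 1·3724 + 1666; 3724 = 2·1666 + 392; 1666 = 4·392 + 98; 392 = 4·98 + 0 → gcd = 98
lcm = 906598·41454/gcd = 37582113492/98 = 383490954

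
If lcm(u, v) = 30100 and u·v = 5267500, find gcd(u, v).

175

gcd·lcm = product, so gcd = 5267500/30100 = 175.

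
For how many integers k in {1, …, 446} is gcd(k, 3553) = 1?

362

Prime factors of 3553: 11, 17, 19. Count integers ≤ 446 divisible by none of them.
By inclusion–exclusion: 446 − ⌊446/11⌋ − ⌊446/17⌋ − ⌊446/19⌋ + ⌊446/187⌋ + ⌊446/209⌋ + ⌊446/323⌋ − ⌊446/3553⌋ = 362.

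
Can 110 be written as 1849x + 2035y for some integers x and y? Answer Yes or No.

Yes

gcd(1849, 2035): 2035 = 1·1849 + 186; 1849 = 9·186 + 175; 186 = 1·175 + 11; 175 = 15·11 + 10; 11 = 1·10 + 1; 10 = 10·1 + 0 → 1
1 divides 110, so a solution exists.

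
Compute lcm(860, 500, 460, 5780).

142910500

860 = 2² · 5 · 43; 500 = 2² · 5³; 460 = 2² · 5 · 23; 5780 = 2² · 5 · 17²
lcm takes max exponent of each prime: 2² · 5³ · 17² · 23 · 43 = 142910500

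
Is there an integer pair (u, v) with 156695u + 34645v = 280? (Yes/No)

gcd(156695, 34645): 156695 = 4·34645 + 18115; 34645 = 1·18115 + 16530; 18115 = 1·16530 + 1585; 16530 = 10·1585 + 680; 1585 = 2·680 + 225; 680 = 3·225 + 5; 225 = 45·5 + 0 → 5
5 divides 280, so a solution exists.

Yes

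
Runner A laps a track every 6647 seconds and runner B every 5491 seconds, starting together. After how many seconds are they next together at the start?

6647 = 17² · 23; 5491 = 17² · 19
max exponents: 17² · 19 · 23 = 126293

126293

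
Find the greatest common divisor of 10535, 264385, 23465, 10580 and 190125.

5

gcd(10535, 264385): 264385 = 25·10535 + 1010; 10535 = 10·1010 + 435; 1010 = 2·435 + 140; 435 = 3·140 + 15; 140 = 9·15 + 5; 15 = 3·5 + 0 → 5
gcd(5, 23465): 23465 = 4693·5 + 0 → 5
gcd(5, 10580): 10580 = 2116·5 + 0 → 5
gcd(5, 190125): 190125 = 38025·5 + 0 → 5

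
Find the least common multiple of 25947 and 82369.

2137228443

25947 = 3³ · 31²; 82369 = 7² · 41²
max exponents: 3³ · 7² · 31² · 41² = 2137228443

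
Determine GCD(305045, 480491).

305045 = 5 · 13² · 19²
480491 = 11³ · 19²
Common: 19² = 361

361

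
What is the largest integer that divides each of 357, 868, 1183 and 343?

gcd(357, 868): 868 = 2·357 + 154; 357 = 2·154 + 49; 154 = 3·49 + 7; 49 = 7·7 + 0 → 7
gcd(7, 1183): 1183 = 169·7 + 0 → 7
gcd(7, 343): 343 = 49·7 + 0 → 7

7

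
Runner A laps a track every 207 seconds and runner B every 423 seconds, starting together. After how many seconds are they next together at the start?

9729

207 = 3² · 23; 423 = 3² · 47
max exponents: 3² · 23 · 47 = 9729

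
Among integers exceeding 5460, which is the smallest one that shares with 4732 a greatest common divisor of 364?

gcd(k, 4732) = 364 forces 364 | k; write k = 364s. Then gcd(364s, 364·13) = 364·gcd(s, 13), so need gcd(s, 13) = 1.
364s > 5460 gives s ≥ 16. The least s ≥ 16 coprime to 13 is 16, so k = 364·16 = 5824.

5824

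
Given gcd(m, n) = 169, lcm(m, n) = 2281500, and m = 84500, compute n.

4563

Using mn = gcd(m,n)·lcm(m,n) = 169·2281500 = 385573500, we get n = 385573500/84500 = 4563.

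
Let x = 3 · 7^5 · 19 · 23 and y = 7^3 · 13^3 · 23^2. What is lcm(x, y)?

max exponent per prime: 3 · 7^5 · 13^3 · 19 · 23^2 = 1113398891787

1113398891787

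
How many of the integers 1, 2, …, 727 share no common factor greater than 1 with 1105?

1105 = 5·13·17. Inclusion–exclusion on these primes:
727 − ⌊727/5⌋ − ⌊727/13⌋ − ⌊727/17⌋ + ⌊727/65⌋ + ⌊727/85⌋ + ⌊727/221⌋ − ⌊727/1105⌋ = 507

507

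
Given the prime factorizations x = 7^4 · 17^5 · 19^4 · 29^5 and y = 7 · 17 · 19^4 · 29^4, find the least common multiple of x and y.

9112575933783147884653

max exponent per prime: 7^4 · 17^5 · 19^4 · 29^5 = 9112575933783147884653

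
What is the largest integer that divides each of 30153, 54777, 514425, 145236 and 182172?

57

gcd(30153, 54777): 54777 = 1·30153 + 24624; 30153 = 1·24624 + 5529; 24624 = 4·5529 + 2508; 5529 = 2·2508 + 513; 2508 = 4·513 + 456; 513 = 1·456 + 57; 456 = 8·57 + 0 → 57
gcd(57, 514425): 514425 = 9025·57 + 0 → 57
gcd(57, 145236): 145236 = 2548·57 + 0 → 57
gcd(57, 182172): 182172 = 3196·57 + 0 → 57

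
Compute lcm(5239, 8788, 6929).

11169548

5239 = 13² · 31; 8788 = 2² · 13³; 6929 = 13² · 41
lcm takes max exponent of each prime: 2² · 13³ · 31 · 41 = 11169548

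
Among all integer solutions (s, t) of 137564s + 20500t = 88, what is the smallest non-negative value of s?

Reduce mod 20500: 137564s ≡ 88 (mod 20500). With g = gcd(137564, 20500) = 4 dividing 88, divide through: 34391s ≡ 22 (mod 5125).
Since gcd(34391, 5125) = 1, s ≡ 22·(34391)⁻¹ ≡ 3267 (mod 5125). Smallest non-negative: 3267.

3267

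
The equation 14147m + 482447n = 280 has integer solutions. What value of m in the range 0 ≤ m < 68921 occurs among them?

Reduce mod 482447: 14147m ≡ 280 (mod 482447). With g = gcd(14147, 482447) = 7 dividing 280, divide through: 2021m ≡ 40 (mod 68921).
Since gcd(2021, 68921) = 1, m ≡ 40·(2021)⁻¹ ≡ 23633 (mod 68921). Smallest non-negative: 23633.

23633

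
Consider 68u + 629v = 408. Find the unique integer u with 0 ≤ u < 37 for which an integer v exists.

Euclid: 629 = 9·68 + 17; 68 = 4·17 + 0 → gcd = 17; 408 = 17·24.
Back-substitution yields 68·(-9) + 629·(1) = 17, so one solution is u = -9·24 = -216, v = 1·24 = 24.
Solutions in u differ by 629/17 = 37; the one in [0, 37) is -216 mod 37 = 6.

6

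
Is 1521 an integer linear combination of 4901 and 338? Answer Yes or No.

By Bézout, 4901p + 338q = 1521 has integer solutions iff gcd(4901, 338) | 1521.
Euclid: 4901 = 14·338 + 169; 338 = 2·169 + 0. gcd = 169; 1521 mod 169 = 0. Yes.

Yes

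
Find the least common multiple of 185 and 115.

4255

185 = 5 · 37; 115 = 5 · 23
max exponents: 5 · 23 · 37 = 4255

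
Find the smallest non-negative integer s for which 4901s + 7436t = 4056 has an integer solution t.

Euclid: 7436 = 1·4901 + 2535; 4901 = 1·2535 + 2366; 2535 = 1·2366 + 169; 2366 = 14·169 + 0 → gcd = 169; 4056 = 169·24.
Back-substitution yields 4901·(-3) + 7436·(2) = 169, so one solution is s = -3·24 = -72, t = 2·24 = 48.
Solutions in s differ by 7436/169 = 44; the one in [0, 44) is -72 mod 44 = 16.

16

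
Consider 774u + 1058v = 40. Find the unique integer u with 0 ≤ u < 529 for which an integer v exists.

gcd(774, 1058) = 2 (Euclid: 1058 = 1·774 + 284; 774 = 2·284 + 206; 284 = 1·206 + 78; 206 = 2·78 + 50; 78 = 1·50 + 28; 50 = 1·28 + 22; 28 = 1·22 + 6; 22 = 3·6 + 4; 6 = 1·4 + 2; 4 = 2·2 + 0), and 2 | 40.
Extended Euclid: 774·(-190) + 1058·(139) = 2. Scale by 20: u₀ = -3800.
General solution u = u₀ + 529t; reducing mod 529 gives u = 432 (and v = -316).

432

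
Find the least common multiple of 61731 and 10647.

73027773

gcd first: 61731 = 5·10647 + 8496; 10647 = 1·8496 + 2151; 8496 = 3·2151 + 2043; 2151 = 1·2043 + 108; 2043 = 18·108 + 99; 108 = 1·99 + 9; 99 = 11·9 + 0 → gcd = 9
lcm = 61731·10647/gcd = 657249957/9 = 73027773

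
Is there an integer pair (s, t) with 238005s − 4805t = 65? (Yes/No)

By Bézout, 238005s − 4805t = 65 has integer solutions iff gcd(238005, 4805) | 65.
Euclid: 238005 = 49·4805 + 2560; 4805 = 1·2560 + 2245; 2560 = 1·2245 + 315; 2245 = 7·315 + 40; 315 = 7·40 + 35; 40 = 1·35 + 5; 35 = 7·5 + 0. gcd = 5; 65 mod 5 = 0. Yes.

Yes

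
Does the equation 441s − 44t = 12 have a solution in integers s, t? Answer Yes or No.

gcd(441, 44): 441 = 10·44 + 1; 44 = 44·1 + 0 → 1
1 divides 12, so a solution exists.

Yes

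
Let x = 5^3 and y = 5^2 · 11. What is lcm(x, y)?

1375

max exponent per prime: 5^3 · 11 = 1375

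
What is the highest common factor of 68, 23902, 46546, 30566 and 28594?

34

gcd(68, 23902): 23902 = 351·68 + 34; 68 = 2·34 + 0 → 34
gcd(34, 46546): 46546 = 1369·34 + 0 → 34
gcd(34, 30566): 30566 = 899·34 + 0 → 34
gcd(34, 28594): 28594 = 841·34 + 0 → 34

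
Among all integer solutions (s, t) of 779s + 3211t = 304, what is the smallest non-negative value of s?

gcd(779, 3211) = 19 (Euclid: 3211 = 4·779 + 95; 779 = 8·95 + 19; 95 = 5·19 + 0), and 19 | 304.
Extended Euclid: 779·(33) + 3211·(-8) = 19. Scale by 16: s₀ = 528.
General solution s = s₀ + 169k; reducing mod 169 gives s = 21 (and t = -5).

21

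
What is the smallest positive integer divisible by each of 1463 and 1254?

1463 = 7 · 11 · 19; 1254 = 2 · 3 · 11 · 19
max exponents: 2 · 3 · 7 · 11 · 19 = 8778

8778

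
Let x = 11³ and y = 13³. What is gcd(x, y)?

1

min exponent per shared prime: (none) = 1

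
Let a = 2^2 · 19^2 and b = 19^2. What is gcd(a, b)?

min exponent per shared prime: 19^2 = 361

361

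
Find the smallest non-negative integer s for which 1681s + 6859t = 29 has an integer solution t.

Reduce mod 6859: 1681s ≡ 29 (mod 6859). With g = gcd(1681, 6859) = 1 dividing 29, divide through: 1681s ≡ 29 (mod 6859).
Since gcd(1681, 6859) = 1, s ≡ 29·(1681)⁻¹ ≡ 4521 (mod 6859). Smallest non-negative: 4521.

4521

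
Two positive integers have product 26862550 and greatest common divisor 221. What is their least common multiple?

For any two positive integers, gcd × lcm equals their product. Hence lcm = 26862550 / 221 = 121550.

121550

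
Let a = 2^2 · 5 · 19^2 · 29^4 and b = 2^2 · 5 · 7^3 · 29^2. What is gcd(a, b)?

16820

min exponent per shared prime: 2^2 · 5 · 29^2 = 16820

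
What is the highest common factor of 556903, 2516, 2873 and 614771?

17

gcd(556903, 2516): 556903 = 221·2516 + 867; 2516 = 2·867 + 782; 867 = 1·782 + 85; 782 = 9·85 + 17; 85 = 5·17 + 0 → 17
gcd(17, 2873): 2873 = 169·17 + 0 → 17
gcd(17, 614771): 614771 = 36163·17 + 0 → 17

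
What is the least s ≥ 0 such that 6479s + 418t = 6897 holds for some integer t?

gcd(6479, 418) = 209 (Euclid: 6479 = 15·418 + 209; 418 = 2·209 + 0), and 209 | 6897.
Extended Euclid: 6479·(1) + 418·(-15) = 209. Scale by 33: s₀ = 33.
General solution s = s₀ + 2k; reducing mod 2 gives s = 1 (and t = 1).

1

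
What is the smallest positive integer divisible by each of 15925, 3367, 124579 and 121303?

29061166225

15925 = 5² · 7² · 13; 3367 = 7 · 13 · 37; 124579 = 7 · 13 · 37²; 121303 = 7 · 13 · 31 · 43
lcm takes max exponent of each prime: 5² · 7² · 13 · 31 · 37² · 43 = 29061166225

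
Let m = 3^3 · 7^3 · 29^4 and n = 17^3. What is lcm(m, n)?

32180785452333

max exponent per prime: 3^3 · 7^3 · 17^3 · 29^4 = 32180785452333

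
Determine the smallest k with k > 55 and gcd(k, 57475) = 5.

57475 = 5·11495. Any k with gcd(k, 57475) = 5 is a multiple of 5, say 5s, with s coprime to 11495.
Need s > 55/5, so s ≥ 12. First s ≥ 12 with gcd(s, 11495) = 1 is s = 12. Thus k = 5·12 = 60.

60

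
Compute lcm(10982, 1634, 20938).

260196526

lcm(10982, 1634) = 10982·1634/gcd = 17944588/38 = 472226
lcm(472226, 20938) = 472226·20938/gcd = 9887467988/38 = 260196526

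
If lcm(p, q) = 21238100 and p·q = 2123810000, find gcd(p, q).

100

From gcd × lcm = pq: gcd = 2123810000 / 21238100 = 100.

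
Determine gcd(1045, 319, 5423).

11

1045 = 5 · 11 · 19; 319 = 11 · 29; 5423 = 11 · 17 · 29
gcd takes min exponent of each prime: 11 = 11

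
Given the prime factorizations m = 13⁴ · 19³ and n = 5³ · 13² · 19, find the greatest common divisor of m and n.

3211

min exponent per shared prime: 13² · 19 = 3211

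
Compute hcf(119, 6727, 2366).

7

gcd(119, 6727): 6727 = 56·119 + 63; 119 = 1·63 + 56; 63 = 1·56 + 7; 56 = 8·7 + 0 → 7
gcd(7, 2366): 2366 = 338·7 + 0 → 7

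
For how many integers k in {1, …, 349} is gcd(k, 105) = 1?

160

Prime factors of 105: 3, 5, 7. Count integers ≤ 349 divisible by none of them.
By inclusion–exclusion: 349 − ⌊349/3⌋ − ⌊349/5⌋ − ⌊349/7⌋ + ⌊349/15⌋ + ⌊349/21⌋ + ⌊349/35⌋ − ⌊349/105⌋ = 160.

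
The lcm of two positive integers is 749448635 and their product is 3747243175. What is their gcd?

5

gcd·lcm = product, so gcd = 3747243175/749448635 = 5.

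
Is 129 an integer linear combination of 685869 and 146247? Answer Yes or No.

Yes

By Bézout, 685869s − 146247t = 129 has integer solutions iff gcd(685869, 146247) | 129.
Euclid: 685869 = 4·146247 + 100881; 146247 = 1·100881 + 45366; 100881 = 2·45366 + 10149; 45366 = 4·10149 + 4770; 10149 = 2·4770 + 609; 4770 = 7·609 + 507; 609 = 1·507 + 102; 507 = 4·102 + 99; 102 = 1·99 + 3; 99 = 33·3 + 0. gcd = 3; 129 mod 3 = 0. Yes.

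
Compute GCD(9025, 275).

25

Euclid: 9025 = 32·275 + 225; 275 = 1·225 + 50; 225 = 4·50 + 25; 50 = 2·25 + 0. Last nonzero remainder: 25.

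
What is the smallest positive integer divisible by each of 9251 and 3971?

3339611

gcd first: 9251 = 2·3971 + 1309; 3971 = 3·1309 + 44; 1309 = 29·44 + 33; 44 = 1·33 + 11; 33 = 3·11 + 0 → gcd = 11
lcm = 9251·3971/gcd = 36735721/11 = 3339611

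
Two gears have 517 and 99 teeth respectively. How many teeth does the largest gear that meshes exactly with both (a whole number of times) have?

11

517 = 11 · 47
99 = 3² · 11
Common: 11 = 11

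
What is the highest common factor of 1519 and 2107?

Euclid: 2107 = 1·1519 + 588; 1519 = 2·588 + 343; 588 = 1·343 + 245; 343 = 1·245 + 98; 245 = 2·98 + 49; 98 = 2·49 + 0. Last nonzero remainder: 49.

49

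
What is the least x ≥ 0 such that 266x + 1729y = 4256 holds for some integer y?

3

Euclid: 1729 = 6·266 + 133; 266 = 2·133 + 0 → gcd = 133; 4256 = 133·32.
Back-substitution yields 266·(-6) + 1729·(1) = 133, so one solution is x = -6·32 = -192, y = 1·32 = 32.
Solutions in x differ by 1729/133 = 13; the one in [0, 13) is -192 mod 13 = 3.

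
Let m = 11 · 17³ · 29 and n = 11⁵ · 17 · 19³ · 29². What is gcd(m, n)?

min exponent per shared prime: 11 · 17 · 29 = 5423

5423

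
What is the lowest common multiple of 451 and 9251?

gcd first: 9251 = 20·451 + 231; 451 = 1·231 + 220; 231 = 1·220 + 11; 220 = 20·11 + 0 → gcd = 11
lcm = 451·9251/gcd = 4172201/11 = 379291

379291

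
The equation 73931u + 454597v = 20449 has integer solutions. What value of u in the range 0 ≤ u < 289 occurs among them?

154

Euclid: 454597 = 6·73931 + 11011; 73931 = 6·11011 + 7865; 11011 = 1·7865 + 3146; 7865 = 2·3146 + 1573; 3146 = 2·1573 + 0 → gcd = 1573; 20449 = 1573·13.
Back-substitution yields 73931·(123) + 454597·(-20) = 1573, so one solution is u = 123·13 = 1599, v = -20·13 = -260.
Solutions in u differ by 454597/1573 = 289; the one in [0, 289) is 1599 mod 289 = 154.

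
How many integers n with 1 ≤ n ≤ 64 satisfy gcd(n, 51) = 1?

41

Prime factors of 51: 3, 17. Count integers ≤ 64 divisible by none of them.
By inclusion–exclusion: 64 − ⌊64/3⌋ − ⌊64/17⌋ + ⌊64/51⌋ = 41.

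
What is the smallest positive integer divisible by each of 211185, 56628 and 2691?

lcm(211185, 56628) = 211185·56628/gcd = 11958984180/117 = 102213540
lcm(102213540, 2691) = 102213540·2691/gcd = 275056636140/117 = 2350911420

2350911420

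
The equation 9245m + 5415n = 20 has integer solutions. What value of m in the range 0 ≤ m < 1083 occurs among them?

919

gcd(9245, 5415) = 5 (Euclid: 9245 = 1·5415 + 3830; 5415 = 1·3830 + 1585; 3830 = 2·1585 + 660; 1585 = 2·660 + 265; 660 = 2·265 + 130; 265 = 2·130 + 5; 130 = 26·5 + 0), and 5 | 20.
Extended Euclid: 9245·(-41) + 5415·(70) = 5. Scale by 4: m₀ = -164.
General solution m = m₀ + 1083t; reducing mod 1083 gives m = 919 (and n = -1569).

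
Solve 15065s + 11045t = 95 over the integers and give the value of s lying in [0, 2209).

1959

Euclid: 15065 = 1·11045 + 4020; 11045 = 2·4020 + 3005; 4020 = 1·3005 + 1015; 3005 = 2·1015 + 975; 1015 = 1·975 + 40; 975 = 24·40 + 15; 40 = 2·15 + 10; 15 = 1·10 + 5; 10 = 2·5 + 0 → gcd = 5; 95 = 5·19.
Back-substitution yields 15065·(-827) + 11045·(1128) = 5, so one solution is s = -827·19 = -15713, t = 1128·19 = 21432.
Solutions in s differ by 11045/5 = 2209; the one in [0, 2209) is -15713 mod 2209 = 1959.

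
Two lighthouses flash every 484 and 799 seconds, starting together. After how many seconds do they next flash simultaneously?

386716

484 = 2² · 11²; 799 = 17 · 47
max exponents: 2² · 11² · 17 · 47 = 386716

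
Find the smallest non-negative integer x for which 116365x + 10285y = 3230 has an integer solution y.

1

Euclid: 116365 = 11·10285 + 3230; 10285 = 3·3230 + 595; 3230 = 5·595 + 255; 595 = 2·255 + 85; 255 = 3·85 + 0 → gcd = 85; 3230 = 85·38.
Back-substitution yields 116365·(-35) + 10285·(396) = 85, so one solution is x = -35·38 = -1330, y = 396·38 = 15048.
Solutions in x differ by 10285/85 = 121; the one in [0, 121) is -1330 mod 121 = 1.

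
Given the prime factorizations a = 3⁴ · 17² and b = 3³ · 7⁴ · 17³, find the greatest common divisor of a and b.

7803

min exponent per shared prime: 3³ · 17² = 7803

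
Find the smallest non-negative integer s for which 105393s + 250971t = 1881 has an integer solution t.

3260

Reduce mod 250971: 105393s ≡ 1881 (mod 250971). With g = gcd(105393, 250971) = 57 dividing 1881, divide through: 1849s ≡ 33 (mod 4403).
Since gcd(1849, 4403) = 1, s ≡ 33·(1849)⁻¹ ≡ 3260 (mod 4403). Smallest non-negative: 3260.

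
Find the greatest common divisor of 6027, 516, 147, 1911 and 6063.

3

gcd(6027, 516): 6027 = 11·516 + 351; 516 = 1·351 + 165; 351 = 2·165 + 21; 165 = 7·21 + 18; 21 = 1·18 + 3; 18 = 6·3 + 0 → 3
gcd(3, 147): 147 = 49·3 + 0 → 3
gcd(3, 1911): 1911 = 637·3 + 0 → 3
gcd(3, 6063): 6063 = 2021·3 + 0 → 3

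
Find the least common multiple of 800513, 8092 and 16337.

800513 = 7² · 17 · 31²; 8092 = 2² · 7 · 17²; 16337 = 17 · 31²
lcm takes max exponent of each prime: 2² · 7² · 17² · 31² = 54434884

54434884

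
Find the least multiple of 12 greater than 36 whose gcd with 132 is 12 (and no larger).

48

gcd(a, 132) = 12 forces 12 | a; write a = 12s. Then gcd(12s, 12·11) = 12·gcd(s, 11), so need gcd(s, 11) = 1.
12s > 36 gives s ≥ 4. The least s ≥ 4 coprime to 11 is 4, so a = 12·4 = 48.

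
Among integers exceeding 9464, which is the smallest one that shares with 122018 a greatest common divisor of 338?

122018 = 338·361. Any k with gcd(k, 122018) = 338 is a multiple of 338, say 338s, with s coprime to 361.
Need s > 9464/338, so s ≥ 29. First s ≥ 29 with gcd(s, 361) = 1 is s = 29. Thus k = 338·29 = 9802.

9802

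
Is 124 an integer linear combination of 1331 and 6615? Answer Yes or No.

Yes

By Bézout, 1331p − 6615q = 124 has integer solutions iff gcd(1331, 6615) | 124.
Euclid: 6615 = 4·1331 + 1291; 1331 = 1·1291 + 40; 1291 = 32·40 + 11; 40 = 3·11 + 7; 11 = 1·7 + 4; 7 = 1·4 + 3; 4 = 1·3 + 1; 3 = 3·1 + 0. gcd = 1; 124 mod 1 = 0. Yes.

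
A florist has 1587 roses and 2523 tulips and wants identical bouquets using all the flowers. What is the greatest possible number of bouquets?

1587 = 3 · 23²
2523 = 3 · 29²
Common: 3 = 3

3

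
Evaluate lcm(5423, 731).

233189

gcd first: 5423 = 7·731 + 306; 731 = 2·306 + 119; 306 = 2·119 + 68; 119 = 1·68 + 51; 68 = 1·51 + 17; 51 = 3·17 + 0 → gcd = 17
lcm = 5423·731/gcd = 3964213/17 = 233189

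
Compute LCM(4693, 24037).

8677357

4693 = 13 · 19²; 24037 = 13 · 43²
max exponents: 13 · 19² · 43² = 8677357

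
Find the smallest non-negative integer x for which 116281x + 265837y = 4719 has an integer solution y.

1989

Euclid: 265837 = 2·116281 + 33275; 116281 = 3·33275 + 16456; 33275 = 2·16456 + 363; 16456 = 45·363 + 121; 363 = 3·121 + 0 → gcd = 121; 4719 = 121·39.
Back-substitution yields 116281·(727) + 265837·(-318) = 121, so one solution is x = 727·39 = 28353, y = -318·39 = -12402.
Solutions in x differ by 265837/121 = 2197; the one in [0, 2197) is 28353 mod 2197 = 1989.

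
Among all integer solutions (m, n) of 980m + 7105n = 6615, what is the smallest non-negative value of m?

14

Reduce mod 7105: 980m ≡ 6615 (mod 7105). With g = gcd(980, 7105) = 245 dividing 6615, divide through: 4m ≡ 27 (mod 29).
Since gcd(4, 29) = 1, m ≡ 27·(4)⁻¹ ≡ 14 (mod 29). Smallest non-negative: 14.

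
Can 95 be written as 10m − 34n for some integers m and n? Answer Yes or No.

No

gcd(10, 34): 34 = 3·10 + 4; 10 = 2·4 + 2; 4 = 2·2 + 0 → 2
2 does not divide 95, so a solution does not exist.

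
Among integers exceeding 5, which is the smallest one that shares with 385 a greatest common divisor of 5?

10

gcd(x, 385) = 5 forces 5 | x; write x = 5s. Then gcd(5s, 5·77) = 5·gcd(s, 77), so need gcd(s, 77) = 1.
5s > 5 gives s ≥ 2. The least s ≥ 2 coprime to 77 is 2, so x = 5·2 = 10.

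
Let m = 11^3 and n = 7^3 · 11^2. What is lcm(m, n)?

max exponent per prime: 7^3 · 11^3 = 456533

456533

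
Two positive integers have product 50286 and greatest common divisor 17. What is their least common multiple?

Since gcd(a,b)·lcm(a,b) = ab, lcm = 50286/17 = 2958.

2958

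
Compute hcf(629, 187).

17

629 = 17 · 37
187 = 11 · 17
Common: 17 = 17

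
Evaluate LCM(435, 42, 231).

435 = 3 · 5 · 29; 42 = 2 · 3 · 7; 231 = 3 · 7 · 11
lcm takes max exponent of each prime: 2 · 3 · 5 · 7 · 11 · 29 = 66990

66990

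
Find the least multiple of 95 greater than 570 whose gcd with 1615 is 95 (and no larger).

665

Multiples of 95 above 570: 95·7, 95·8, … . Need the cofactor coprime to 1615/95 = 17.
Checking s = 7, 8, … the first with gcd(s, 17) = 1 is s = 7, giving 665.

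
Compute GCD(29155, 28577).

29155 = 5 · 7³ · 17
28577 = 17 · 41²
Common: 17 = 17

17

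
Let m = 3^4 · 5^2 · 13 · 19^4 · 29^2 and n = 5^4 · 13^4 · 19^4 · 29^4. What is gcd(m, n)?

min exponent per shared prime: 5^2 · 13 · 19^4 · 29^2 = 35619987325

35619987325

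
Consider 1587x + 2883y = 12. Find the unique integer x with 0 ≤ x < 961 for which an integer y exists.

gcd(1587, 2883) = 3 (Euclid: 2883 = 1·1587 + 1296; 1587 = 1·1296 + 291; 1296 = 4·291 + 132; 291 = 2·132 + 27; 132 = 4·27 + 24; 27 = 1·24 + 3; 24 = 8·3 + 0), and 3 | 12.
Extended Euclid: 1587·(109) + 2883·(-60) = 3. Scale by 4: x₀ = 436.
General solution x = x₀ + 961t; reducing mod 961 gives x = 436 (and y = -240).

436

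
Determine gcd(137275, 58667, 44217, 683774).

289

gcd(137275, 58667): 137275 = 2·58667 + 19941; 58667 = 2·19941 + 18785; 19941 = 1·18785 + 1156; 18785 = 16·1156 + 289; 1156 = 4·289 + 0 → 289
gcd(289, 44217): 44217 = 153·289 + 0 → 289
gcd(289, 683774): 683774 = 2366·289 + 0 → 289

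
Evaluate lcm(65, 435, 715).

lcm(65, 435) = 65·435/gcd = 28275/5 = 5655
lcm(5655, 715) = 5655·715/gcd = 4043325/65 = 62205

62205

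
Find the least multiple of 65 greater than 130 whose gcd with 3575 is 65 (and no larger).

Multiples of 65 above 130: 65·3, 65·4, … . Need the cofactor coprime to 3575/65 = 55.
Checking s = 3, 4, … the first with gcd(s, 55) = 1 is s = 3, giving 195.

195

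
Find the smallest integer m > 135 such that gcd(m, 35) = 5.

35 = 5·7. Any m with gcd(m, 35) = 5 is a multiple of 5, say 5s, with s coprime to 7.
Need s > 135/5, so s ≥ 28. First s ≥ 28 with gcd(s, 7) = 1 is s = 29. Thus m = 5·29 = 145.

145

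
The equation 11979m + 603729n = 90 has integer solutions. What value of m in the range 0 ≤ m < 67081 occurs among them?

gcd(11979, 603729) = 9 (Euclid: 603729 = 50·11979 + 4779; 11979 = 2·4779 + 2421; 4779 = 1·2421 + 2358; 2421 = 1·2358 + 63; 2358 = 37·63 + 27; 63 = 2·27 + 9; 27 = 3·9 + 0), and 9 | 90.
Extended Euclid: 11979·(19202) + 603729·(-381) = 9. Scale by 10: m₀ = 192020.
General solution m = m₀ + 67081t; reducing mod 67081 gives m = 57858 (and n = -1148).

57858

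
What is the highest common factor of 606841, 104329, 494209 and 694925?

606841 = 19² · 41²; 104329 = 17² · 19²; 494209 = 19² · 37²; 694925 = 5² · 7 · 11 · 19²
gcd takes min exponent of each prime: 19² = 361

361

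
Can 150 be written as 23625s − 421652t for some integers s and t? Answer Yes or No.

No

gcd(23625, 421652): 421652 = 17·23625 + 20027; 23625 = 1·20027 + 3598; 20027 = 5·3598 + 2037; 3598 = 1·2037 + 1561; 2037 = 1·1561 + 476; 1561 = 3·476 + 133; 476 = 3·133 + 77; 133 = 1·77 + 56; 77 = 1·56 + 21; 56 = 2·21 + 14; 21 = 1·14 + 7; 14 = 2·7 + 0 → 7
7 does not divide 150, so a solution does not exist.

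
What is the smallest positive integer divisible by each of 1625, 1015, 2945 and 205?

7966151375

1625 = 5³ · 13; 1015 = 5 · 7 · 29; 2945 = 5 · 19 · 31; 205 = 5 · 41
lcm takes max exponent of each prime: 5³ · 7 · 13 · 19 · 29 · 31 · 41 = 7966151375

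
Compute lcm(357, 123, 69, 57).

6396369

357 = 3 · 7 · 17; 123 = 3 · 41; 69 = 3 · 23; 57 = 3 · 19
lcm takes max exponent of each prime: 3 · 7 · 17 · 19 · 23 · 41 = 6396369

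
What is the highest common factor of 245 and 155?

5

245 = 5 · 7²
155 = 5 · 31
Common: 5 = 5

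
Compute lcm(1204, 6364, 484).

1204 = 2² · 7 · 43; 6364 = 2² · 37 · 43; 484 = 2² · 11²
lcm takes max exponent of each prime: 2² · 7 · 11² · 37 · 43 = 5390308

5390308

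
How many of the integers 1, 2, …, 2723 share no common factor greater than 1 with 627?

627 = 3·11·19. Inclusion–exclusion on these primes:
2723 − ⌊2723/3⌋ − ⌊2723/11⌋ − ⌊2723/19⌋ + ⌊2723/33⌋ + ⌊2723/57⌋ + ⌊2723/209⌋ − ⌊2723/627⌋ = 1564

1564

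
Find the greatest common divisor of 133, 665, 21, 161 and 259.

gcd(133, 665): 665 = 5·133 + 0 → 133
gcd(133, 21): 133 = 6·21 + 7; 21 = 3·7 + 0 → 7
gcd(7, 161): 161 = 23·7 + 0 → 7
gcd(7, 259): 259 = 37·7 + 0 → 7

7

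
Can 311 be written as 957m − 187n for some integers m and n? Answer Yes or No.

No

gcd(957, 187): 957 = 5·187 + 22; 187 = 8·22 + 11; 22 = 2·11 + 0 → 11
11 does not divide 311, so a solution does not exist.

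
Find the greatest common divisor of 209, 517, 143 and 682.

11

gcd(209, 517): 517 = 2·209 + 99; 209 = 2·99 + 11; 99 = 9·11 + 0 → 11
gcd(11, 143): 143 = 13·11 + 0 → 11
gcd(11, 682): 682 = 62·11 + 0 → 11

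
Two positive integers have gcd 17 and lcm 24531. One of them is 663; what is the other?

629

a·b = gcd·lcm = 17·24531 = 417027, so b = 417027/663 = 629.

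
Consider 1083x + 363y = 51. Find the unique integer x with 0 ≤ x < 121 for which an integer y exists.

Reduce mod 363: 1083x ≡ 51 (mod 363). With g = gcd(1083, 363) = 3 dividing 51, divide through: 361x ≡ 17 (mod 121).
Since gcd(361, 121) = 1, x ≡ 17·(361)⁻¹ ≡ 52 (mod 121). Smallest non-negative: 52.

52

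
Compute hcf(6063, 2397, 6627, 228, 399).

3

gcd(6063, 2397): 6063 = 2·2397 + 1269; 2397 = 1·1269 + 1128; 1269 = 1·1128 + 141; 1128 = 8·141 + 0 → 141
gcd(141, 6627): 6627 = 47·141 + 0 → 141
gcd(141, 228): 228 = 1·141 + 87; 141 = 1·87 + 54; 87 = 1·54 + 33; 54 = 1·33 + 21; 33 = 1·21 + 12; 21 = 1·12 + 9; 12 = 1·9 + 3; 9 = 3·3 + 0 → 3
gcd(3, 399): 399 = 133·3 + 0 → 3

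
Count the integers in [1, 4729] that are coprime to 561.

561 = 3·11·17. Inclusion–exclusion on these primes:
4729 − ⌊4729/3⌋ − ⌊4729/11⌋ − ⌊4729/17⌋ + ⌊4729/33⌋ + ⌊4729/51⌋ + ⌊4729/187⌋ − ⌊4729/561⌋ = 2698

2698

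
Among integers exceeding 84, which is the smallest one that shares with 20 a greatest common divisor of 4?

20 = 4·5. Any a with gcd(a, 20) = 4 is a multiple of 4, say 4s, with s coprime to 5.
Need s > 84/4, so s ≥ 22. First s ≥ 22 with gcd(s, 5) = 1 is s = 22. Thus a = 4·22 = 88.

88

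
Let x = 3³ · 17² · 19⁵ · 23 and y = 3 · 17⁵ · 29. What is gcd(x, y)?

867

min exponent per shared prime: 3 · 17² = 867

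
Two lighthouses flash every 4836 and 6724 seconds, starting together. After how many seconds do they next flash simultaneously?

gcd first: 6724 = 1·4836 + 1888; 4836 = 2·1888 + 1060; 1888 = 1·1060 + 828; 1060 = 1·828 + 232; 828 = 3·232 + 132; 232 = 1·132 + 100; 132 = 1·100 + 32; 100 = 3·32 + 4; 32 = 8·4 + 0 → gcd = 4
lcm = 4836·6724/gcd = 32517264/4 = 8129316

8129316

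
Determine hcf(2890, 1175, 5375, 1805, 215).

gcd(2890, 1175): 2890 = 2·1175 + 540; 1175 = 2·540 + 95; 540 = 5·95 + 65; 95 = 1·65 + 30; 65 = 2·30 + 5; 30 = 6·5 + 0 → 5
gcd(5, 5375): 5375 = 1075·5 + 0 → 5
gcd(5, 1805): 1805 = 361·5 + 0 → 5
gcd(5, 215): 215 = 43·5 + 0 → 5

5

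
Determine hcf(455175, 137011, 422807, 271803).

7

455175 = 3² · 5² · 7 · 17²; 137011 = 7 · 23² · 37; 422807 = 7 · 11 · 17² · 19; 271803 = 3 · 7² · 43²
gcd takes min exponent of each prime: 7 = 7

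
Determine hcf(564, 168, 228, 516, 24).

12

gcd(564, 168): 564 = 3·168 + 60; 168 = 2·60 + 48; 60 = 1·48 + 12; 48 = 4·12 + 0 → 12
gcd(12, 228): 228 = 19·12 + 0 → 12
gcd(12, 516): 516 = 43·12 + 0 → 12
gcd(12, 24): 24 = 2·12 + 0 → 12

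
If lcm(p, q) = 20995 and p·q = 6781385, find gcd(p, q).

From gcd × lcm = pq: gcd = 6781385 / 20995 = 323.

323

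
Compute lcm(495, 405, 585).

57915

lcm(495, 405) = 495·405/gcd = 200475/45 = 4455
lcm(4455, 585) = 4455·585/gcd = 2606175/45 = 57915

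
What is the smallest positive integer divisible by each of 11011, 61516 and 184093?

15058071028

11011 = 7 · 11² · 13; 61516 = 2² · 7 · 13³; 184093 = 7² · 13 · 17²
lcm takes max exponent of each prime: 2² · 7² · 11² · 13³ · 17² = 15058071028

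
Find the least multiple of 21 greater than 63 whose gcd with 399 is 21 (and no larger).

84

gcd(k, 399) = 21 forces 21 | k; write k = 21s. Then gcd(21s, 21·19) = 21·gcd(s, 19), so need gcd(s, 19) = 1.
21s > 63 gives s ≥ 4. The least s ≥ 4 coprime to 19 is 4, so k = 21·4 = 84.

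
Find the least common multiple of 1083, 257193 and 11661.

lcm(1083, 257193) = 1083·257193/gcd = 278540019/3 = 92846673
lcm(92846673, 11661) = 92846673·11661/gcd = 1082685053853/3 = 360895017951

360895017951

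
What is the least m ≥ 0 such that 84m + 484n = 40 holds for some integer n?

Reduce mod 484: 84m ≡ 40 (mod 484). With g = gcd(84, 484) = 4 dividing 40, divide through: 21m ≡ 10 (mod 121).
Since gcd(21, 121) = 1, m ≡ 10·(21)⁻¹ ≡ 12 (mod 121). Smallest non-negative: 12.

12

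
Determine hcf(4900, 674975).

1225

4900 = 2² · 5² · 7²
674975 = 5² · 7² · 19 · 29
Common: 5² · 7² = 1225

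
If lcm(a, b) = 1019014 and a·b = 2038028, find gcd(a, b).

2

gcd·lcm = product, so gcd = 2038028/1019014 = 2.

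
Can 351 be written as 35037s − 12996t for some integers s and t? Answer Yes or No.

gcd(35037, 12996): 35037 = 2·12996 + 9045; 12996 = 1·9045 + 3951; 9045 = 2·3951 + 1143; 3951 = 3·1143 + 522; 1143 = 2·522 + 99; 522 = 5·99 + 27; 99 = 3·27 + 18; 27 = 1·18 + 9; 18 = 2·9 + 0 → 9
9 divides 351, so a solution exists.

Yes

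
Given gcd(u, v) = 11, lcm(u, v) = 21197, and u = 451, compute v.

Using uv = gcd(u,v)·lcm(u,v) = 11·21197 = 233167, we get v = 233167/451 = 517.

517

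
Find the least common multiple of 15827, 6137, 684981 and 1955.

15827 = 7² · 17 · 19; 6137 = 17 · 19²; 684981 = 3² · 11² · 17 · 37; 1955 = 5 · 17 · 23
lcm takes max exponent of each prime: 3² · 5 · 7² · 11² · 17 · 19² · 23 · 37 = 1393412324535

1393412324535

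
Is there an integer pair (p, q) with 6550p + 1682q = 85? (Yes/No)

No

gcd(6550, 1682): 6550 = 3·1682 + 1504; 1682 = 1·1504 + 178; 1504 = 8·178 + 80; 178 = 2·80 + 18; 80 = 4·18 + 8; 18 = 2·8 + 2; 8 = 4·2 + 0 → 2
2 does not divide 85, so a solution does not exist.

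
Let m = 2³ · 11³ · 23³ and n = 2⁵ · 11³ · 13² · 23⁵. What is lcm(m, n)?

46329105858464

max exponent per prime: 2⁵ · 11³ · 13² · 23⁵ = 46329105858464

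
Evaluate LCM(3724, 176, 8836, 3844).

347841545744

lcm(3724, 176) = 3724·176/gcd = 655424/4 = 163856
lcm(163856, 8836) = 163856·8836/gcd = 1447831616/4 = 361957904
lcm(361957904, 3844) = 361957904·3844/gcd = 1391366182976/4 = 347841545744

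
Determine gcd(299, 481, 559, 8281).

gcd(299, 481): 481 = 1·299 + 182; 299 = 1·182 + 117; 182 = 1·117 + 65; 117 = 1·65 + 52; 65 = 1·52 + 13; 52 = 4·13 + 0 → 13
gcd(13, 559): 559 = 43·13 + 0 → 13
gcd(13, 8281): 8281 = 637·13 + 0 → 13

13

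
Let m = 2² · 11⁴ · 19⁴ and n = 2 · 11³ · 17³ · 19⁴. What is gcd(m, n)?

min exponent per shared prime: 2 · 11³ · 19⁴ = 346914502

346914502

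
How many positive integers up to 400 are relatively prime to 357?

Prime factors of 357: 3, 7, 17. Count integers ≤ 400 divisible by none of them.
By inclusion–exclusion: 400 − ⌊400/3⌋ − ⌊400/7⌋ − ⌊400/17⌋ + ⌊400/21⌋ + ⌊400/51⌋ + ⌊400/119⌋ − ⌊400/357⌋ = 215.

215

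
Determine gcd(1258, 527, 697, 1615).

gcd(1258, 527): 1258 = 2·527 + 204; 527 = 2·204 + 119; 204 = 1·119 + 85; 119 = 1·85 + 34; 85 = 2·34 + 17; 34 = 2·17 + 0 → 17
gcd(17, 697): 697 = 41·17 + 0 → 17
gcd(17, 1615): 1615 = 95·17 + 0 → 17

17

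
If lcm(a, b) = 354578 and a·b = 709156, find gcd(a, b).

2

gcd·lcm = product, so gcd = 709156/354578 = 2.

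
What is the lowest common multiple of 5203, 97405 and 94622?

5203 = 11² · 43; 97405 = 5 · 7 · 11² · 23; 94622 = 2 · 11² · 17 · 23
lcm takes max exponent of each prime: 2 · 5 · 7 · 11² · 17 · 23 · 43 = 142406110

142406110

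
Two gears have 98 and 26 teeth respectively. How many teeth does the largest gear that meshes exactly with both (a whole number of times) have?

Euclid: 98 = 3·26 + 20; 26 = 1·20 + 6; 20 = 3·6 + 2; 6 = 3·2 + 0. Last nonzero remainder: 2.

2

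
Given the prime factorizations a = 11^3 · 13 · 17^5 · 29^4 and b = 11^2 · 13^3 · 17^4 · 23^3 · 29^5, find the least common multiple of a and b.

max exponent per prime: 11^3 · 13^3 · 17^5 · 23^3 · 29^5 = 1036158554409063974777317

1036158554409063974777317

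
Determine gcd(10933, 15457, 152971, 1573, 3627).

gcd(10933, 15457): 15457 = 1·10933 + 4524; 10933 = 2·4524 + 1885; 4524 = 2·1885 + 754; 1885 = 2·754 + 377; 754 = 2·377 + 0 → 377
gcd(377, 152971): 152971 = 405·377 + 286; 377 = 1·286 + 91; 286 = 3·91 + 13; 91 = 7·13 + 0 → 13
gcd(13, 1573): 1573 = 121·13 + 0 → 13
gcd(13, 3627): 3627 = 279·13 + 0 → 13

13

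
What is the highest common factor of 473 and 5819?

11

Euclid: 5819 = 12·473 + 143; 473 = 3·143 + 44; 143 = 3·44 + 11; 44 = 4·11 + 0. Last nonzero remainder: 11.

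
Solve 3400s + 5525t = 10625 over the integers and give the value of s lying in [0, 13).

gcd(3400, 5525) = 425 (Euclid: 5525 = 1·3400 + 2125; 3400 = 1·2125 + 1275; 2125 = 1·1275 + 850; 1275 = 1·850 + 425; 850 = 2·425 + 0), and 425 | 10625.
Extended Euclid: 3400·(5) + 5525·(-3) = 425. Scale by 25: s₀ = 125.
General solution s = s₀ + 13k; reducing mod 13 gives s = 8 (and t = -3).

8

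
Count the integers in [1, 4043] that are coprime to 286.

286 = 2·11·13. Inclusion–exclusion on these primes:
4043 − ⌊4043/2⌋ − ⌊4043/11⌋ − ⌊4043/13⌋ + ⌊4043/22⌋ + ⌊4043/26⌋ + ⌊4043/143⌋ − ⌊4043/286⌋ = 1696

1696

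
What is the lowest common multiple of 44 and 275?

1100

gcd first: 275 = 6·44 + 11; 44 = 4·11 + 0 → gcd = 11
lcm = 44·275/gcd = 12100/11 = 1100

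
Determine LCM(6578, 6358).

gcd first: 6578 = 1·6358 + 220; 6358 = 28·220 + 198; 220 = 1·198 + 22; 198 = 9·22 + 0 → gcd = 22
lcm = 6578·6358/gcd = 41822924/22 = 1901042

1901042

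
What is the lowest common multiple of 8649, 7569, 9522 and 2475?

lcm(8649, 7569) = 8649·7569/gcd = 65464281/9 = 7273809
lcm(7273809, 9522) = 7273809·9522/gcd = 69261209298/9 = 7695689922
lcm(7695689922, 2475) = 7695689922·2475/gcd = 19046832556950/9 = 2116314728550

2116314728550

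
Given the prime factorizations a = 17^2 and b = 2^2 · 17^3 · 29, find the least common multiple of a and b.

569908

max exponent per prime: 2^2 · 17^3 · 29 = 569908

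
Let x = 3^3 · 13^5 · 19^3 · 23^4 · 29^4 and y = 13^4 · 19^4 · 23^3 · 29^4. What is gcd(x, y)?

min exponent per shared prime: 13^4 · 19^3 · 23^3 · 29^4 = 1685814215745019373

1685814215745019373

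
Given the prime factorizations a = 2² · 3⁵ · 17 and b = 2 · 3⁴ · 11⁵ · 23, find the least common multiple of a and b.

61207754652

max exponent per prime: 2² · 3⁵ · 11⁵ · 17 · 23 = 61207754652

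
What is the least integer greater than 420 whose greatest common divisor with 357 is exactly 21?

gcd(x, 357) = 21 forces 21 | x; write x = 21s. Then gcd(21s, 21·17) = 21·gcd(s, 17), so need gcd(s, 17) = 1.
21s > 420 gives s ≥ 21. The least s ≥ 21 coprime to 17 is 21, so x = 21·21 = 441.

441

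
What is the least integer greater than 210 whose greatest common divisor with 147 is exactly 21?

gcd(t, 147) = 21 forces 21 | t; write t = 21s. Then gcd(21s, 21·7) = 21·gcd(s, 7), so need gcd(s, 7) = 1.
21s > 210 gives s ≥ 11. The least s ≥ 11 coprime to 7 is 11, so t = 21·11 = 231.

231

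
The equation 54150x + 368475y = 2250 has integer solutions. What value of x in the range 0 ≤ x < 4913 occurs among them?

1674

gcd(54150, 368475) = 75 (Euclid: 368475 = 6·54150 + 43575; 54150 = 1·43575 + 10575; 43575 = 4·10575 + 1275; 10575 = 8·1275 + 375; 1275 = 3·375 + 150; 375 = 2·150 + 75; 150 = 2·75 + 0), and 75 | 2250.
Extended Euclid: 54150·(2021) + 368475·(-297) = 75. Scale by 30: x₀ = 60630.
General solution x = x₀ + 4913t; reducing mod 4913 gives x = 1674 (and y = -246).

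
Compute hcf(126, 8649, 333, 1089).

gcd(126, 8649): 8649 = 68·126 + 81; 126 = 1·81 + 45; 81 = 1·45 + 36; 45 = 1·36 + 9; 36 = 4·9 + 0 → 9
gcd(9, 333): 333 = 37·9 + 0 → 9
gcd(9, 1089): 1089 = 121·9 + 0 → 9

9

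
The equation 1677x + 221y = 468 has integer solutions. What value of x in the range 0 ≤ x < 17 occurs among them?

Reduce mod 221: 1677x ≡ 468 (mod 221). With g = gcd(1677, 221) = 13 dividing 468, divide through: 129x ≡ 36 (mod 17).
Since gcd(129, 17) = 1, x ≡ 36·(129)⁻¹ ≡ 7 (mod 17). Smallest non-negative: 7.

7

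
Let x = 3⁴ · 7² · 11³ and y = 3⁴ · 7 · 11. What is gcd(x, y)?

min exponent per shared prime: 3⁴ · 7 · 11 = 6237

6237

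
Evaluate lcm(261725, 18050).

523450

gcd first: 261725 = 14·18050 + 9025; 18050 = 2·9025 + 0 → gcd = 9025
lcm = 261725·18050/gcd = 4724136250/9025 = 523450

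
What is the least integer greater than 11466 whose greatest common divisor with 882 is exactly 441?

11907

Multiples of 441 above 11466: 441·27, 441·28, … . Need the cofactor coprime to 882/441 = 2.
Checking s = 27, 28, … the first with gcd(s, 2) = 1 is s = 27, giving 11907.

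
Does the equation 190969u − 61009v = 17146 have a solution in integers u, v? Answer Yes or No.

No

By Bézout, 190969u − 61009v = 17146 has integer solutions iff gcd(190969, 61009) | 17146.
Euclid: 190969 = 3·61009 + 7942; 61009 = 7·7942 + 5415; 7942 = 1·5415 + 2527; 5415 = 2·2527 + 361; 2527 = 7·361 + 0. gcd = 361; 17146 mod 361 = 179. No.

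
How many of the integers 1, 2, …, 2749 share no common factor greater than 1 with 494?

1203

Prime factors of 494: 2, 13, 19. Count integers ≤ 2749 divisible by none of them.
By inclusion–exclusion: 2749 − ⌊2749/2⌋ − ⌊2749/13⌋ − ⌊2749/19⌋ + ⌊2749/26⌋ + ⌊2749/38⌋ + ⌊2749/247⌋ − ⌊2749/494⌋ = 1203.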